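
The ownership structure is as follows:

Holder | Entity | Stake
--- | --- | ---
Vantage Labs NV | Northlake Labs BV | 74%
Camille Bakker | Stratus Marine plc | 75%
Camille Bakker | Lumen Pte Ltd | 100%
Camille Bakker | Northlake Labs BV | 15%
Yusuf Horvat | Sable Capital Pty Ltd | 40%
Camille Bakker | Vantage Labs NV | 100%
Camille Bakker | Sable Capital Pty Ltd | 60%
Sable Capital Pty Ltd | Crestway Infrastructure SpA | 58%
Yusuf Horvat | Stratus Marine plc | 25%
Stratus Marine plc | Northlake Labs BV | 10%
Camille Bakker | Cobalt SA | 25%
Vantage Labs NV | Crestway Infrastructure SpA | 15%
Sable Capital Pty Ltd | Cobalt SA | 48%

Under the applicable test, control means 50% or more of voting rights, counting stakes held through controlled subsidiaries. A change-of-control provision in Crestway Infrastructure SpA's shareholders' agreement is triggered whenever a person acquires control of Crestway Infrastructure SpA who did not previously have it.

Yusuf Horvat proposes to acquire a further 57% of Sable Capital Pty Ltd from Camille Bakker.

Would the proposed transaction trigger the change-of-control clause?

The purchase adds only to Yusuf's holdings (Camille's stake shrinks), so Yusuf is the only person who could newly come to control Crestway.
Yusuf's largest direct stake is 40% in Sable, which does not meet the threshold, so Yusuf controls no company.
Neither Yusuf nor any entity Yusuf controls holds any voting interest in Crestway.
So before the transaction, Yusuf does not control Crestway.
After the purchase, Yusuf's direct stake in Sable rises to 40% + 57% = 97%, and Camille's stake falls to 3%.
Yusuf holds 97% of Sable, so Yusuf controls Sable.
Sable holds 58% of Crestway, so Yusuf controls Crestway.
Yusuf did not control Crestway before and does after, so the clause is triggered.

Yes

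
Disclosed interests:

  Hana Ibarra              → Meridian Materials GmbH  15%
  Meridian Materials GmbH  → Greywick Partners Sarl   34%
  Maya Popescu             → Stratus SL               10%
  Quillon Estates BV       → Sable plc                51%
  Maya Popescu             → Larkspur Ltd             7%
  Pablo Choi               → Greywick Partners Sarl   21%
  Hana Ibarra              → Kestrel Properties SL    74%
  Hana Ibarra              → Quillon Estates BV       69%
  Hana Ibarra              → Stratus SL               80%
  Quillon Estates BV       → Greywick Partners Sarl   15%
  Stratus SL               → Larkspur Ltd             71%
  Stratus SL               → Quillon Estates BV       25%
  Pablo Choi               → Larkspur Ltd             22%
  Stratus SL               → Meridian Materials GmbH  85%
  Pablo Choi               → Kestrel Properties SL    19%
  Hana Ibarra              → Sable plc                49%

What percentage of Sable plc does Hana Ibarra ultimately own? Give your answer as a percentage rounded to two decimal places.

Hana reaches Sable along 3 paths.
Via Quillon: 69% × 51% = 35.19%.
Via Stratus → Quillon: 80% × 25% × 51% = 10.2%.
Direct stake: 49% = 49%.
Total: 35.19% + 10.2% + 49% = 94.39%.

94.39%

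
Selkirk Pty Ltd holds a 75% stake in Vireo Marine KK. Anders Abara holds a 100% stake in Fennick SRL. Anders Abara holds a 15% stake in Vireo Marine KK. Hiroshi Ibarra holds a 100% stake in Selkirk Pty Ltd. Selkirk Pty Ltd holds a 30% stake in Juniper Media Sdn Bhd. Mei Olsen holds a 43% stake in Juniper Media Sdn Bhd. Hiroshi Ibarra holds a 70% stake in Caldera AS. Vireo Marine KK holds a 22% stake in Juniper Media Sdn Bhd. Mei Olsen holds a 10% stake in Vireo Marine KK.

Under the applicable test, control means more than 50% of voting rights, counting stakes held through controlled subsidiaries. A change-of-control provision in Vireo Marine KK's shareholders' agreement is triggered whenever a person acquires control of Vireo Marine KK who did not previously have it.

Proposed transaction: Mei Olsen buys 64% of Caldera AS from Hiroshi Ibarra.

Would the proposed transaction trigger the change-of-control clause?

The purchase adds only to Mei's holdings (Hiroshi's stake shrinks), so Mei is the only person who could newly come to control Vireo.
Mei's largest direct stake is 43% in Juniper, which does not meet the threshold, so Mei controls no company.
In Vireo, Mei's side holds only 10%, not > 50%.
So before the transaction, Mei does not control Vireo.
After the purchase, Mei holds 64% of Caldera directly, and Hiroshi's stake falls to 6%.
Mei holds 64% of Caldera, so Mei controls Caldera.
After the transaction, Mei's side holds 10% of Vireo, not > 50%, so Mei still does not control Vireo.
No new person acquires control, so the clause is not triggered.

No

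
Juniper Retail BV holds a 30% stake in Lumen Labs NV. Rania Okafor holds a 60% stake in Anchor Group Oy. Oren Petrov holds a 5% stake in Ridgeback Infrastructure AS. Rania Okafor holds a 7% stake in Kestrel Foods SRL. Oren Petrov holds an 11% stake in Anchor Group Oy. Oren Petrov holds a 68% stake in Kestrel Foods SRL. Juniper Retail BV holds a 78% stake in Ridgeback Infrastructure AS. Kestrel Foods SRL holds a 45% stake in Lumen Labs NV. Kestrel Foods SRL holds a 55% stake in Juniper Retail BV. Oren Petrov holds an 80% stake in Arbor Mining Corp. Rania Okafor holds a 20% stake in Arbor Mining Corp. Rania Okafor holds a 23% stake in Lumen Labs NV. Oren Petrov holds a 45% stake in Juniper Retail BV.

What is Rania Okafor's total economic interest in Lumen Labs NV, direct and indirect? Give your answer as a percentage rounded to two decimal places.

Rania reaches Lumen along 3 paths.
Direct stake: 23% = 23%.
Via Kestrel → Juniper: 7% × 55% × 30% = 1.155%.
Via Kestrel: 7% × 45% = 3.15%.
Total: 23% + 1.155% + 3.15% = 27.305%.
Rounded: 27.31%.

27.31%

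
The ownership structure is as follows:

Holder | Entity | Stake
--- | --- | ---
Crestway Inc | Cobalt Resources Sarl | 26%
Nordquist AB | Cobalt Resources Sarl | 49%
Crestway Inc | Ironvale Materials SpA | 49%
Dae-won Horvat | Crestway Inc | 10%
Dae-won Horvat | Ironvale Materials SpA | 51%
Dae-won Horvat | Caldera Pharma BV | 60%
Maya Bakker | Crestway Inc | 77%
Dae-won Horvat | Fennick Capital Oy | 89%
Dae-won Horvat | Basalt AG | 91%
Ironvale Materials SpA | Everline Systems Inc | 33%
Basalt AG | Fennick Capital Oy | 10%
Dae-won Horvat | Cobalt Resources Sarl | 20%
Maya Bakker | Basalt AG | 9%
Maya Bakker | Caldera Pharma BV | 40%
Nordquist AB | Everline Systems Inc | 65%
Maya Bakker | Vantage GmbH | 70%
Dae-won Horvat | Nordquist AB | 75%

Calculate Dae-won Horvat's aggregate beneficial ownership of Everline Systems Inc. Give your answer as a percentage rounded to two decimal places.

67.20%

Dae-won reaches Everline along 3 paths.
Via Ironvale: 51% × 33% = 16.83%.
Via Crestway → Ironvale: 10% × 49% × 33% = 1.617%.
Via Nordquist: 75% × 65% = 48.75%.
Total: 16.83% + 1.617% + 48.75% = 67.197%.
Rounded: 67.20%.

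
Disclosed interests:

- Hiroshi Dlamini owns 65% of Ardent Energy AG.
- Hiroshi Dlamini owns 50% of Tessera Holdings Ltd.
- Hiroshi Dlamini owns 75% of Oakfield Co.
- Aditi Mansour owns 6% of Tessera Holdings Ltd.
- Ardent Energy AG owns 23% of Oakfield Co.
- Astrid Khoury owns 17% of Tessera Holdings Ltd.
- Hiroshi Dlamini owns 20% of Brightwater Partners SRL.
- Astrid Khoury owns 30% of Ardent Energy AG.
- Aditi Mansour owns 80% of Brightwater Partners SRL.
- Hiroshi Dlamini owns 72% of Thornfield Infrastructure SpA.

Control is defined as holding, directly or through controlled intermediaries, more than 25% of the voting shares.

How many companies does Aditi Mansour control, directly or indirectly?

1

Aditi holds 80% of Brightwater, so Aditi controls Brightwater.
No other company's threshold is met.
Aditi controls 1 company.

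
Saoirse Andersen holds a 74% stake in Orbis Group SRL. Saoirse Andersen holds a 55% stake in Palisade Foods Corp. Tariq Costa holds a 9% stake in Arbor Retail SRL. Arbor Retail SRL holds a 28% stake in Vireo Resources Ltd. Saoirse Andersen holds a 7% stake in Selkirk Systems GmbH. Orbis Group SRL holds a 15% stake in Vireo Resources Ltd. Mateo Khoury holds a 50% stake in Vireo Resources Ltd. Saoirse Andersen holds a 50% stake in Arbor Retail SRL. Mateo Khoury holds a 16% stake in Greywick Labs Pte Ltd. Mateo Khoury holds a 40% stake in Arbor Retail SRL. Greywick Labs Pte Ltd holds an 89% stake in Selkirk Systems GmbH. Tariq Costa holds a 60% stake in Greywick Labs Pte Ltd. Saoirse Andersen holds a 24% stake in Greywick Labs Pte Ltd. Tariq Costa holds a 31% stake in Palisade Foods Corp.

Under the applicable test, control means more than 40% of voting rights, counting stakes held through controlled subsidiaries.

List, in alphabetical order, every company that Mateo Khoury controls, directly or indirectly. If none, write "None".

Mateo holds 50% of Vireo, so Mateo controls Vireo.
No other company's threshold is met.

Vireo Resources Ltd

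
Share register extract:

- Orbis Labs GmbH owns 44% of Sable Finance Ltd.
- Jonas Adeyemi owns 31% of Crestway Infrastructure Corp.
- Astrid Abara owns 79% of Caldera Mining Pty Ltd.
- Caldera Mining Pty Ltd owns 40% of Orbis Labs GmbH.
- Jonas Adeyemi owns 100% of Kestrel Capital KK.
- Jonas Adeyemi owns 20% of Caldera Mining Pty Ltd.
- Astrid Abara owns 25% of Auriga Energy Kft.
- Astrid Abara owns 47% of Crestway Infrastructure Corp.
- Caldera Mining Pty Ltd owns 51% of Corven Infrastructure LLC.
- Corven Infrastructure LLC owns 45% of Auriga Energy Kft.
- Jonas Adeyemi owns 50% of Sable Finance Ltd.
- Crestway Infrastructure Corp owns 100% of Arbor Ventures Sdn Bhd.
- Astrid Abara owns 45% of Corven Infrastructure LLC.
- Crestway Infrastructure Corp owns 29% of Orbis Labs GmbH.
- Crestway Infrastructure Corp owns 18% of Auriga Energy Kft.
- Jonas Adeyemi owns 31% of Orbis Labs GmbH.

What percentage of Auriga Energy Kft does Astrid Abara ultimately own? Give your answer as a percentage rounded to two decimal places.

Astrid reaches Auriga along 4 paths.
Via Caldera → Corven: 79% × 51% × 45% = 18.1305%.
Via Corven: 45% × 45% = 20.25%.
Direct stake: 25% = 25%.
Via Crestway: 47% × 18% = 8.46%.
Total: 18.1305% + 20.25% + 25% + 8.46% = 71.8405%.
Rounded: 71.84%.

71.84%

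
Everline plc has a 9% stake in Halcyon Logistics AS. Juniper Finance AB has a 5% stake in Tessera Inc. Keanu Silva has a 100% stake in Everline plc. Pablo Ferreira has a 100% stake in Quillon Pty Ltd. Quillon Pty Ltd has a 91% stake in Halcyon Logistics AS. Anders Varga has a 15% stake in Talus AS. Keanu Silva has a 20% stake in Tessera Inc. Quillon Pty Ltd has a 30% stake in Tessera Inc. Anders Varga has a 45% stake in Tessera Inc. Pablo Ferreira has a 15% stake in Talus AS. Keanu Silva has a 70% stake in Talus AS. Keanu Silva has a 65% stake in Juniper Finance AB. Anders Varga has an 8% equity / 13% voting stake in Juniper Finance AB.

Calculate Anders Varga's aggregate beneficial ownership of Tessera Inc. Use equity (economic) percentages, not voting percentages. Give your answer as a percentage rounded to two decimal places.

45.40%

Anders reaches Tessera along 2 paths.
Direct stake: 45% = 45%.
Via Juniper: 8% × 5% = 0.4%.
Total: 45% + 0.4% = 45.4%.
Rounded: 45.40%.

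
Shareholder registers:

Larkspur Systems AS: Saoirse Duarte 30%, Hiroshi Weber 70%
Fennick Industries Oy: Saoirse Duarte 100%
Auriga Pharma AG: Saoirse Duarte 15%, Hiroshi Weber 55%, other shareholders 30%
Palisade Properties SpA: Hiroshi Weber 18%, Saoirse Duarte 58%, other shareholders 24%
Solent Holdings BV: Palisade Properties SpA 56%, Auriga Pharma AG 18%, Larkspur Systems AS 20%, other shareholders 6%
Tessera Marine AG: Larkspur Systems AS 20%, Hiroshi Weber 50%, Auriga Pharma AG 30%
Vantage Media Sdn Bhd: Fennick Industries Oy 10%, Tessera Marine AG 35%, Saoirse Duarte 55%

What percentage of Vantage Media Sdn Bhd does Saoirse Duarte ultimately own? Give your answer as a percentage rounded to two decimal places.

68.68%

Saoirse reaches Vantage along 4 paths.
Via Fennick: 100% × 10% = 10%.
Via Larkspur → Tessera: 30% × 20% × 35% = 2.1%.
Via Auriga → Tessera: 15% × 30% × 35% = 1.575%.
Direct stake: 55% = 55%.
Total: 10% + 2.1% + 1.575% + 55% = 68.675%.
Rounded: 68.68%.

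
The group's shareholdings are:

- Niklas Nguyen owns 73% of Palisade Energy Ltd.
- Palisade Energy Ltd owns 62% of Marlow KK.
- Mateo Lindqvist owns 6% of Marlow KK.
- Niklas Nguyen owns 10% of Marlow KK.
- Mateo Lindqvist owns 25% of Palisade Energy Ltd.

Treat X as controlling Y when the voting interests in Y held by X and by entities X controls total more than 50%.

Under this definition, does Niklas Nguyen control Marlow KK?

Yes

Niklas holds 73% of Palisade, so Niklas controls Palisade.
Palisade and Niklas together hold 62% + 10% = 72% of Marlow, so Niklas controls Marlow.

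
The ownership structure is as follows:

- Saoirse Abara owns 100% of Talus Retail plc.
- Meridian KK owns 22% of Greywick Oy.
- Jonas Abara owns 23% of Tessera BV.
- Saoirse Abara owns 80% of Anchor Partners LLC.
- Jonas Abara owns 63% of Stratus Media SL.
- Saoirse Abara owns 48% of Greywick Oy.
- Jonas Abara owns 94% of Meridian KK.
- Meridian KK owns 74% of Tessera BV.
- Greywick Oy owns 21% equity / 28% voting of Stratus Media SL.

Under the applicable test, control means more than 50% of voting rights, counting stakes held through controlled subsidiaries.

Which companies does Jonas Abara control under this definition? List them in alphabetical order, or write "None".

Meridian KK, Stratus Media SL, Tessera BV

Jonas holds 94% of Meridian, so Jonas controls Meridian.
Jonas and Meridian together hold 23% + 74% = 97% of Tessera, so Jonas controls Tessera.
Jonas holds 63% of Stratus, so Jonas controls Stratus.
No other company's threshold is met.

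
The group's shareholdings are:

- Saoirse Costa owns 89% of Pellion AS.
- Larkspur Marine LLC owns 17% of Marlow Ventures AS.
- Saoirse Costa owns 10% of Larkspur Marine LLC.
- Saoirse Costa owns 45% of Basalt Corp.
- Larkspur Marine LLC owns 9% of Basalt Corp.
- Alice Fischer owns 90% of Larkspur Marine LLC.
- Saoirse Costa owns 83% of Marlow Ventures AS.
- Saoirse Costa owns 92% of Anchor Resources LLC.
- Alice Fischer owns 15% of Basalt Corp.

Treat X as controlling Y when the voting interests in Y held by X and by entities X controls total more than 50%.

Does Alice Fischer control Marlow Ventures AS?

No

Alice holds 90% of Larkspur, so Alice controls Larkspur.
In Marlow, Alice's side holds only 17%, not > 50%.
So Alice does not control Marlow.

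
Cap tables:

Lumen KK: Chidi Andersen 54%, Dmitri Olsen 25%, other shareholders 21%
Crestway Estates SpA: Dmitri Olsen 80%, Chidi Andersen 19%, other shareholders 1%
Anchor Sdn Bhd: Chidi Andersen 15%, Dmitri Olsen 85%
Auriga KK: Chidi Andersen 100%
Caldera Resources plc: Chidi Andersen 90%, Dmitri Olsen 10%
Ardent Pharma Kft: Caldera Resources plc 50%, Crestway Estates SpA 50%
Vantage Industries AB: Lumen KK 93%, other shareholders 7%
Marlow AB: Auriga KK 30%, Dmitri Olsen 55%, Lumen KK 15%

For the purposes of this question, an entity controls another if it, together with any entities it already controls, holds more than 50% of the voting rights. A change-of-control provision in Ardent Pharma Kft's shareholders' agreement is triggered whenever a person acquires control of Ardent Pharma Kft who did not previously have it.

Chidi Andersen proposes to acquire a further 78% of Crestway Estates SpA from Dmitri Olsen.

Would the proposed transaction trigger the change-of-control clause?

The purchase adds only to Chidi's holdings (Dmitri's stake shrinks), so Chidi is the only person who could newly come to control Ardent.
Chidi holds 54% of Lumen, so Chidi controls Lumen.
Chidi holds 100% of Auriga, so Chidi controls Auriga.
Chidi holds 90% of Caldera, so Chidi controls Caldera.
Lumen holds 93% of Vantage, so Chidi controls Vantage.
In Ardent, Chidi's side holds only 50%, not > 50%.
So before the transaction, Chidi does not control Ardent.
After the purchase, Chidi's direct stake in Crestway rises to 19% + 78% = 97%, and Dmitri's stake falls to 2%.
Chidi holds 97% of Crestway, so Chidi controls Crestway.
Caldera and Crestway together hold 50% + 50% = 100% of Ardent, so Chidi controls Ardent.
Chidi did not control Ardent before and does after, so the clause is triggered.

Yes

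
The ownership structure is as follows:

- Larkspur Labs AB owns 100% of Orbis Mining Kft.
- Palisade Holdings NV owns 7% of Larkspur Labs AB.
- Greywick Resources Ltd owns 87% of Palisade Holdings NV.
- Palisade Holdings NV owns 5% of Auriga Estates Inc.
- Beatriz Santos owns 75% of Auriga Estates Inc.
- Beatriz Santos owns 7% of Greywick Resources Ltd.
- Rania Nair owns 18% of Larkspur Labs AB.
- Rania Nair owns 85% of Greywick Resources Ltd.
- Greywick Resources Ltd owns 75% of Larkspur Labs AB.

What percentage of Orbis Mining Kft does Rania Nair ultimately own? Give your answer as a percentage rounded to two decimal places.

Rania reaches Orbis along 3 paths.
Via Larkspur: 18% × 100% = 18%.
Via Greywick → Larkspur: 85% × 75% × 100% = 63.75%.
Via Greywick → Palisade → Larkspur: 85% × 87% × 7% × 100% = 5.1765%.
Total: 18% + 63.75% + 5.1765% = 86.9265%.
Rounded: 86.93%.

86.93%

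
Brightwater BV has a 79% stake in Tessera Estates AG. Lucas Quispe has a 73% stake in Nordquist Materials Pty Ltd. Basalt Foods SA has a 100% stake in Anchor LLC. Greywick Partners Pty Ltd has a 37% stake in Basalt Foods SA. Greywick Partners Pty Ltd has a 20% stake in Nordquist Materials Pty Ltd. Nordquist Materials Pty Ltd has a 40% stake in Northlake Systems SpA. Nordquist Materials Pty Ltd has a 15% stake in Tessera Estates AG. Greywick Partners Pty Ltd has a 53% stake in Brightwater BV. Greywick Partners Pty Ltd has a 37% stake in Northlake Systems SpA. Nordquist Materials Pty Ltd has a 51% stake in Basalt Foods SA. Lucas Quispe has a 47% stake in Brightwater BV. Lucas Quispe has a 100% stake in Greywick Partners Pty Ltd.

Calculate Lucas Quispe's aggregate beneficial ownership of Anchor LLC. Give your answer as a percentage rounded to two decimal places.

84.43%

Lucas reaches Anchor along 3 paths.
Via Greywick → Basalt: 100% × 37% × 100% = 37%.
Via Nordquist → Basalt: 73% × 51% × 100% = 37.23%.
Via Greywick → Nordquist → Basalt: 100% × 20% × 51% × 100% = 10.2%.
Total: 37% + 37.23% + 10.2% = 84.43%.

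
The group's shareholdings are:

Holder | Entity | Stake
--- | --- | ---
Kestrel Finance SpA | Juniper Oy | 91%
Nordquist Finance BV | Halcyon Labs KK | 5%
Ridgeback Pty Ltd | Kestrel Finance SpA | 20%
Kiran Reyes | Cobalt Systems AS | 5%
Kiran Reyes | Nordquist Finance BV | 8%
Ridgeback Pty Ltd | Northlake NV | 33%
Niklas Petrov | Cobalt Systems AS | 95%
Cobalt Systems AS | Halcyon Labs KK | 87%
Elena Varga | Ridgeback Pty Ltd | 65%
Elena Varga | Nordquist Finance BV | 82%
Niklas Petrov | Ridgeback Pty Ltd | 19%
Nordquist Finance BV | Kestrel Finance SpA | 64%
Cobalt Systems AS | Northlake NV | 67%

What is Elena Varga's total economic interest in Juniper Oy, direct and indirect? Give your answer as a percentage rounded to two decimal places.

59.59%

Elena reaches Juniper along 2 paths.
Via Nordquist → Kestrel: 82% × 64% × 91% = 47.7568%.
Via Ridgeback → Kestrel: 65% × 20% × 91% = 11.83%.
Total: 47.7568% + 11.83% = 59.5868%.
Rounded: 59.59%.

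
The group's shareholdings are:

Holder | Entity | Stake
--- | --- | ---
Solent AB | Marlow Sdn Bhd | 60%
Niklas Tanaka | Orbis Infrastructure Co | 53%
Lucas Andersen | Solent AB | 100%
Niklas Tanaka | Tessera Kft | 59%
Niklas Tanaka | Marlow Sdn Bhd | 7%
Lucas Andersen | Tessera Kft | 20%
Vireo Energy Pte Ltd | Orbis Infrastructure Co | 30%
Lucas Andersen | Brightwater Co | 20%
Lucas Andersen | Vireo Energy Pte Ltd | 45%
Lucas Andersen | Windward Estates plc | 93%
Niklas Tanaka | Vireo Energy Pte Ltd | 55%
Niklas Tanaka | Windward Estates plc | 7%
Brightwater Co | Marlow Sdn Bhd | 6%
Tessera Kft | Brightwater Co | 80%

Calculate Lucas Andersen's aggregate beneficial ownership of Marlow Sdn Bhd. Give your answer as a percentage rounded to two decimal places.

62.16%

Lucas reaches Marlow along 3 paths.
Via Solent: 100% × 60% = 60%.
Via Tessera → Brightwater: 20% × 80% × 6% = 0.96%.
Via Brightwater: 20% × 6% = 1.2%.
Total: 60% + 0.96% + 1.2% = 62.16%.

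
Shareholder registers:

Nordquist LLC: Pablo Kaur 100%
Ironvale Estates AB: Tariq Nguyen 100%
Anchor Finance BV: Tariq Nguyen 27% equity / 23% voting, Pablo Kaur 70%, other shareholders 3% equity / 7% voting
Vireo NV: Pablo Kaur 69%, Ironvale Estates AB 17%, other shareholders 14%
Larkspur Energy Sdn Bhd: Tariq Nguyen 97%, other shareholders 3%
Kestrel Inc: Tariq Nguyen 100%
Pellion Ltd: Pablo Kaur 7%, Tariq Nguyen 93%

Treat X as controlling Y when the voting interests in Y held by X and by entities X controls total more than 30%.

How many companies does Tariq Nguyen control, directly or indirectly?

4

Tariq holds 100% of Ironvale, so Tariq controls Ironvale.
Tariq holds 97% of Larkspur, so Tariq controls Larkspur.
Tariq holds 100% of Kestrel, so Tariq controls Kestrel.
Tariq holds 93% of Pellion, so Tariq controls Pellion.
No other company's threshold is met.
Tariq controls 4 companies.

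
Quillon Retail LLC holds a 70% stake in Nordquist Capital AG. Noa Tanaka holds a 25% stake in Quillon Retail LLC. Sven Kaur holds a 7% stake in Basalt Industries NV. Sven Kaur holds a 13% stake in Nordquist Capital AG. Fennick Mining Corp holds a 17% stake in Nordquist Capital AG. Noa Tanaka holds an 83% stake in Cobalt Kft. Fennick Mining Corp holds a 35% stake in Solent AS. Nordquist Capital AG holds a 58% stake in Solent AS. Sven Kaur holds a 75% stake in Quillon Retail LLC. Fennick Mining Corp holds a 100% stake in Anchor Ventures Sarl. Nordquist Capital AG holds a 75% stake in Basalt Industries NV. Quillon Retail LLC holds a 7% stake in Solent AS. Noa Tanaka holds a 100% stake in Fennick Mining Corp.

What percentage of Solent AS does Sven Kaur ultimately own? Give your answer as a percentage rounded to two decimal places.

Sven reaches Solent along 3 paths.
Via Quillon: 75% × 7% = 5.25%.
Via Quillon → Nordquist: 75% × 70% × 58% = 30.45%.
Via Nordquist: 13% × 58% = 7.54%.
Total: 5.25% + 30.45% + 7.54% = 43.24%.

43.24%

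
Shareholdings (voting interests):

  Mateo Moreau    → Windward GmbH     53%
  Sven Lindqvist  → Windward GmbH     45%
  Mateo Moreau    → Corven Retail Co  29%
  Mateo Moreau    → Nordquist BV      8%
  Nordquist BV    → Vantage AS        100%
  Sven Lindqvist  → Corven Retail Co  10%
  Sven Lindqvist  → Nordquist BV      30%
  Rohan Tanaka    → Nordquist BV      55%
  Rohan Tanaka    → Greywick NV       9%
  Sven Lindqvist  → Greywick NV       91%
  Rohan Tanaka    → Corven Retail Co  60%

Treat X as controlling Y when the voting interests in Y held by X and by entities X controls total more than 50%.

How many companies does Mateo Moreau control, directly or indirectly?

1

Mateo holds 53% of Windward, so Mateo controls Windward.
No other company's threshold is met.
Mateo controls 1 company.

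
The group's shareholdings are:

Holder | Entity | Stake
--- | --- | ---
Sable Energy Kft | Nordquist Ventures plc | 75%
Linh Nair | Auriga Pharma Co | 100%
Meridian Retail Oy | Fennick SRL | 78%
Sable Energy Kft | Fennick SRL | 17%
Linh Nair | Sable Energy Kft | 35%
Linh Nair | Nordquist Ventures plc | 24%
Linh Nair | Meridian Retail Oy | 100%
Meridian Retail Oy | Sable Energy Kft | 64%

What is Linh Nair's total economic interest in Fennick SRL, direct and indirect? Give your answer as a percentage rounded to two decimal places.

Linh reaches Fennick along 3 paths.
Via Sable: 35% × 17% = 5.95%.
Via Meridian → Sable: 100% × 64% × 17% = 10.88%.
Via Meridian: 100% × 78% = 78%.
Total: 5.95% + 10.88% + 78% = 94.83%.

94.83%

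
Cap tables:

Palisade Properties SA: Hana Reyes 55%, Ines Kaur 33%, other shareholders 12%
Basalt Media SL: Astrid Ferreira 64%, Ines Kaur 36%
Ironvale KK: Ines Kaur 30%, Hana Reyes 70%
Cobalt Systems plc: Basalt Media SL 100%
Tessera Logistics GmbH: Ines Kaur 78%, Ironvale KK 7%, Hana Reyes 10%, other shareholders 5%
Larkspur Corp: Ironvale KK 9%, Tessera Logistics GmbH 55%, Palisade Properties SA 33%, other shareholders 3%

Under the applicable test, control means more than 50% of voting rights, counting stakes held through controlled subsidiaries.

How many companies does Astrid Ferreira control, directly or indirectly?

Astrid holds 64% of Basalt, so Astrid controls Basalt.
Basalt holds 100% of Cobalt, so Astrid controls Cobalt.
No other company's threshold is met.
Astrid controls 2 companies.

2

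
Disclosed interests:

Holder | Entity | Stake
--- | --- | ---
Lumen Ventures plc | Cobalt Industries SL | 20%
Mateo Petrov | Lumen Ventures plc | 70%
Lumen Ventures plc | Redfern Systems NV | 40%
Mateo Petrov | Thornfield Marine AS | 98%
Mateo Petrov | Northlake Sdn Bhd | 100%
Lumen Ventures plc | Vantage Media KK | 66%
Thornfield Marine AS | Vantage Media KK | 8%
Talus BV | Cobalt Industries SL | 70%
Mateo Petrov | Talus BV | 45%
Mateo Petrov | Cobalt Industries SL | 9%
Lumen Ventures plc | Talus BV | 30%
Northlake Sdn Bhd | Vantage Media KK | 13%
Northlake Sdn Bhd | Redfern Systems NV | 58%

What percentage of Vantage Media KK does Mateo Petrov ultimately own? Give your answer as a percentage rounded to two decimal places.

67.04%

Mateo reaches Vantage along 3 paths.
Via Northlake: 100% × 13% = 13%.
Via Lumen: 70% × 66% = 46.2%.
Via Thornfield: 98% × 8% = 7.84%.
Total: 13% + 46.2% + 7.84% = 67.04%.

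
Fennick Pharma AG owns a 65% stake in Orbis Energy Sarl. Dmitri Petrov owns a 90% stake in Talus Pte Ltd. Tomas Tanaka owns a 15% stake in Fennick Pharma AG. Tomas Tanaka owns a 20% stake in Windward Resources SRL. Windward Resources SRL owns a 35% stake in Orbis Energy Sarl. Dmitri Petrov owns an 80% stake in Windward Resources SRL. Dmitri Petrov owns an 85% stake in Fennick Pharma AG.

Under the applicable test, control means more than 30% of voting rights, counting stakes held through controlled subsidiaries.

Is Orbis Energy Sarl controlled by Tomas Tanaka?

Tomas's largest direct stake is 20% in Windward, which does not meet the threshold, so Tomas controls no company.
Neither Tomas nor any entity Tomas controls holds any voting interest in Orbis.
So Tomas does not control Orbis.

No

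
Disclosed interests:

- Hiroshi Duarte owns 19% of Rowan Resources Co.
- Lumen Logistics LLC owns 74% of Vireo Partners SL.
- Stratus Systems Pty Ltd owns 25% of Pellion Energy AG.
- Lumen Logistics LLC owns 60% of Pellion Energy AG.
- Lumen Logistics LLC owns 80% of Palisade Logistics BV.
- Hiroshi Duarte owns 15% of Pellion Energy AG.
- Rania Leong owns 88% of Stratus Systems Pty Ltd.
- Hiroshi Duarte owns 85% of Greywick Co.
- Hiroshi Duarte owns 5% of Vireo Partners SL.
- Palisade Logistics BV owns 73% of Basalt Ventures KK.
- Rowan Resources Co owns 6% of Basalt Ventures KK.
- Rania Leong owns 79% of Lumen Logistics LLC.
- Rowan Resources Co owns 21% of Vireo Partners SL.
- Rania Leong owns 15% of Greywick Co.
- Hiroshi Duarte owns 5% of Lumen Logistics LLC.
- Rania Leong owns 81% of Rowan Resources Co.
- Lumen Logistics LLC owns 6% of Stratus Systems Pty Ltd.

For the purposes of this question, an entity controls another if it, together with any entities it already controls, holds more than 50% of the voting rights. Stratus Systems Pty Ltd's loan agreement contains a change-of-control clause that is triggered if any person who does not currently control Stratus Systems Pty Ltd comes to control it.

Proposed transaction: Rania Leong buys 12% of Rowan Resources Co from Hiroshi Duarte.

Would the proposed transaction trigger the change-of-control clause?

No

The purchase adds only to Rania's holdings (Hiroshi's stake shrinks), so Rania is the only person who could newly come to control Stratus.
Rania holds 79% of Lumen, so Rania controls Lumen.
Rania and Lumen together hold 88% + 6% = 94% of Stratus, so Rania controls Stratus.
So Rania already controls Stratus before the transaction.
After the purchase, Rania's direct stake in Rowan rises to 81% + 12% = 93%, and Hiroshi's stake falls to 7%.
Rania controlled Stratus already, so this is not a new person acquiring control; every other person's position is unchanged or reduced.
No new person acquires control, so the clause is not triggered.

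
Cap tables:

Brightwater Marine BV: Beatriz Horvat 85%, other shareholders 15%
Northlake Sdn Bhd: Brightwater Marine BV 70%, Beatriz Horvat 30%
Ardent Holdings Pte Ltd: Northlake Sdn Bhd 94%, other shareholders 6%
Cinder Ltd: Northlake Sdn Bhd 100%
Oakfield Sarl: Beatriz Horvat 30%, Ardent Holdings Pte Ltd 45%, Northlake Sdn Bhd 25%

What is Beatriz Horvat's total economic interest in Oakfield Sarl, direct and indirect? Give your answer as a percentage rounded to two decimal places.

90.23%

Beatriz reaches Oakfield along 5 paths.
Direct stake: 30% = 30%.
Via Brightwater → Northlake → Ardent: 85% × 70% × 94% × 45% = 25.1685%.
Via Northlake → Ardent: 30% × 94% × 45% = 12.69%.
Via Brightwater → Northlake: 85% × 70% × 25% = 14.875%.
Via Northlake: 30% × 25% = 7.5%.
Total: 30% + 25.1685% + 12.69% + 14.875% + 7.5% = 90.2335%.
Rounded: 90.23%.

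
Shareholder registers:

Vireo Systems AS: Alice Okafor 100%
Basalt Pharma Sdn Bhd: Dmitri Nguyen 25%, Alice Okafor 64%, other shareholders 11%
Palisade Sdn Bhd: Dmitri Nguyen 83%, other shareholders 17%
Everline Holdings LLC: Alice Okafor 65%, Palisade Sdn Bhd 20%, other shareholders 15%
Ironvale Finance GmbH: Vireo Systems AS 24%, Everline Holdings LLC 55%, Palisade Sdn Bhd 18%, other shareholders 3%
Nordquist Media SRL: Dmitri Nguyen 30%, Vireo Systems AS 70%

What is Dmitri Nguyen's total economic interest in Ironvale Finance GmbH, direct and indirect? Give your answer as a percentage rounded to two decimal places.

24.07%

Dmitri reaches Ironvale along 2 paths.
Via Palisade → Everline: 83% × 20% × 55% = 9.13%.
Via Palisade: 83% × 18% = 14.94%.
Total: 9.13% + 14.94% = 24.07%.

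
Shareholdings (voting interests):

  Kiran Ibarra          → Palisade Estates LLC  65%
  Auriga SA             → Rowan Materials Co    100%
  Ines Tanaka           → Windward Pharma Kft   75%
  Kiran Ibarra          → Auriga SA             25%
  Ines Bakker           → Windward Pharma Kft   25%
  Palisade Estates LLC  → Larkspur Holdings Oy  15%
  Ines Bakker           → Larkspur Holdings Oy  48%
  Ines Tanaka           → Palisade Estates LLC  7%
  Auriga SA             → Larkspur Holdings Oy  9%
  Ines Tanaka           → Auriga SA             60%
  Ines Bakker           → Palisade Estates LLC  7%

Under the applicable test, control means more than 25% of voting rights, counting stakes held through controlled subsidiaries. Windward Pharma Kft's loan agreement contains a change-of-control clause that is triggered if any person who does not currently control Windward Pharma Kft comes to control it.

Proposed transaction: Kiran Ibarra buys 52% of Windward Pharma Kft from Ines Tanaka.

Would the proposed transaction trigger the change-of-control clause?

Yes

The purchase adds only to Kiran's holdings (Ines Tanaka's stake shrinks), so Kiran is the only person who could newly come to control Windward.
Kiran holds 65% of Palisade, so Kiran controls Palisade.
Neither Kiran nor any entity Kiran controls holds any voting interest in Windward.
So before the transaction, Kiran does not control Windward.
After the purchase, Kiran holds 52% of Windward directly, and Ines Tanaka's stake falls to 23%.
Kiran holds 52% of Windward, so Kiran controls Windward.
Kiran did not control Windward before and does after, so the clause is triggered.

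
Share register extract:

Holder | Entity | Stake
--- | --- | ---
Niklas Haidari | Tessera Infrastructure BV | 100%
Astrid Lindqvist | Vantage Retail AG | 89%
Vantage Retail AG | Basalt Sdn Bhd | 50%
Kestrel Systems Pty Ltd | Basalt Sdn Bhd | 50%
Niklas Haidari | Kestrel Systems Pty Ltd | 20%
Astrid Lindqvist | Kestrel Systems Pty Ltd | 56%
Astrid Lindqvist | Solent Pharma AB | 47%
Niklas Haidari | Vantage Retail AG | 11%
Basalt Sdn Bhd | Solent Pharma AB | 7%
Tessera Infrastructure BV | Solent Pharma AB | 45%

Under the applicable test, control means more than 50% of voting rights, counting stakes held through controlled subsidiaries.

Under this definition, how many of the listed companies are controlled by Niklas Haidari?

1

Niklas holds 100% of Tessera, so Niklas controls Tessera.
No other company's threshold is met.
Niklas controls 1 company.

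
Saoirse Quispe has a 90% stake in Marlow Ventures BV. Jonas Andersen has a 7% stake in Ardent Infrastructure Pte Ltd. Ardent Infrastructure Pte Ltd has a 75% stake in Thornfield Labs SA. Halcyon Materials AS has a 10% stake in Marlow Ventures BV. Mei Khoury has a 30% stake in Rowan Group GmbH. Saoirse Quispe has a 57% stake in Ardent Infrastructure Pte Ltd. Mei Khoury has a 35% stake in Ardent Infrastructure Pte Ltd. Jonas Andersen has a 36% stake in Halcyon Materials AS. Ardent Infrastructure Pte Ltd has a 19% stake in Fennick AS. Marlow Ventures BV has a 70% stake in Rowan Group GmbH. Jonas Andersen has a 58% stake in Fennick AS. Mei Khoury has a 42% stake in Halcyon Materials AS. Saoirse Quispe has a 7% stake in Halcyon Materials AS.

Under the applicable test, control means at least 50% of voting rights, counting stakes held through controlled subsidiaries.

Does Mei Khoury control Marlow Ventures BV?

No

Mei's largest direct stake is 42% in Halcyon, which does not meet the threshold, so Mei controls no company.
Neither Mei nor any entity Mei controls holds any voting interest in Marlow.
So Mei does not control Marlow.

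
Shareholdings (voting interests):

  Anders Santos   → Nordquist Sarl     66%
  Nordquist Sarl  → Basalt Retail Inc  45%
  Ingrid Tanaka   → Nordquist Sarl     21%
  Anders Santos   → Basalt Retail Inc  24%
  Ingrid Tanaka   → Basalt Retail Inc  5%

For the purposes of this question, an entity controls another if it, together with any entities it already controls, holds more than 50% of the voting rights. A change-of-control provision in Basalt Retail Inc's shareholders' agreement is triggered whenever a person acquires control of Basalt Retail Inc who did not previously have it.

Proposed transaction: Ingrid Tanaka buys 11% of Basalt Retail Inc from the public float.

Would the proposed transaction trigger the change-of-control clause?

The purchase changes only Ingrid's holdings, so Ingrid is the only person who could newly come to control Basalt.
Ingrid's largest direct stake is 21% in Nordquist, which does not meet the threshold, so Ingrid controls no company.
In Basalt, Ingrid's side holds only 5%, not > 50%.
So before the transaction, Ingrid does not control Basalt.
After the purchase, Ingrid's direct stake in Basalt rises to 5% + 11% = 16%.
After the transaction, Ingrid's side holds 16% of Basalt, not > 50%, so Ingrid still does not control Basalt.
No new person acquires control, so the clause is not triggered.

No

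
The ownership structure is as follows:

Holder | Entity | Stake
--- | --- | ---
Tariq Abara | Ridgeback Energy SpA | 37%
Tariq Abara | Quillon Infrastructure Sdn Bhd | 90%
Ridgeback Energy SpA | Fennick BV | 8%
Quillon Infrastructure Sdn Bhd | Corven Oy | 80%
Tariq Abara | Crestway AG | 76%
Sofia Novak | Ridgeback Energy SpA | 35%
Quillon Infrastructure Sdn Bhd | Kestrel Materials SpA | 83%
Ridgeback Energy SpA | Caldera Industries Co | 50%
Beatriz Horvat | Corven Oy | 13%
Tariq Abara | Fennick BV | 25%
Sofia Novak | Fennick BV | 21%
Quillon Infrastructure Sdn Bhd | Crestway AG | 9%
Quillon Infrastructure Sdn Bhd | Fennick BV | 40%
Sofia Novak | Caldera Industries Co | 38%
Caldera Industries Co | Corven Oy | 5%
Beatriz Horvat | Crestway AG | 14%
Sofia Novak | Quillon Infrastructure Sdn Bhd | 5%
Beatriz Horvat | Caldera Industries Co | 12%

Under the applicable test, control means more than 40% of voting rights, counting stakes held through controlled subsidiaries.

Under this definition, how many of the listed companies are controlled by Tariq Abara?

Tariq holds 90% of Quillon, so Tariq controls Quillon.
Quillon and Tariq together hold 9% + 76% = 85% of Crestway, so Tariq controls Crestway.
Quillon and Tariq together hold 40% + 25% = 65% of Fennick, so Tariq controls Fennick.
Quillon holds 80% of Corven, so Tariq controls Corven.
Quillon holds 83% of Kestrel, so Tariq controls Kestrel.
No other company's threshold is met.
Tariq controls 5 companies.

5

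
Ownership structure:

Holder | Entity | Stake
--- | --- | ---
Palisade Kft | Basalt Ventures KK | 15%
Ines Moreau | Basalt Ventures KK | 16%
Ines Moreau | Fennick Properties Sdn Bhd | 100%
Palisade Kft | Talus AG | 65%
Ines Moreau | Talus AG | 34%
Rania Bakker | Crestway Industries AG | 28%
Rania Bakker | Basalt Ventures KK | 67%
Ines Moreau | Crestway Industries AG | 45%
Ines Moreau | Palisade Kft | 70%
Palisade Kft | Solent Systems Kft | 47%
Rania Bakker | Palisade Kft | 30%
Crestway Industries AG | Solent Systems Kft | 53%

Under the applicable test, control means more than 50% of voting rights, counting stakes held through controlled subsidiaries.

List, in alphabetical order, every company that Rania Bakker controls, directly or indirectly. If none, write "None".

Rania holds 67% of Basalt, so Rania controls Basalt.
No other company's threshold is met.

Basalt Ventures KK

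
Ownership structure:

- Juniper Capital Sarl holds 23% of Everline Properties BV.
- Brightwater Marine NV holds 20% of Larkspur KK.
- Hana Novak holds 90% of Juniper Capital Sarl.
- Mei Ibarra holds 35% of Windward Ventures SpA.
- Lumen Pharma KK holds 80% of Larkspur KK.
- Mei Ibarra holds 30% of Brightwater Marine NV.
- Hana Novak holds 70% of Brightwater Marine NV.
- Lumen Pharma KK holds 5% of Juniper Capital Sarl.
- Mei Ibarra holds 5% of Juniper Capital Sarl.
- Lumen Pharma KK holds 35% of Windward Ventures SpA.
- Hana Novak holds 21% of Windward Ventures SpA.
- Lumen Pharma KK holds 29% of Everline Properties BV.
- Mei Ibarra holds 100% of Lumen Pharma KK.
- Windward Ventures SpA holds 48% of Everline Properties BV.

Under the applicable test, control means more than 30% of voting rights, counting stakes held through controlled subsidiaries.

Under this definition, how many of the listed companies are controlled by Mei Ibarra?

4

Mei holds 100% of Lumen, so Mei controls Lumen.
Mei and Lumen together hold 35% + 35% = 70% of Windward, so Mei controls Windward.
Lumen holds 80% of Larkspur, so Mei controls Larkspur.
Lumen and Windward together hold 29% + 48% = 77% of Everline, so Mei controls Everline.
No other company's threshold is met.
Mei controls 4 companies.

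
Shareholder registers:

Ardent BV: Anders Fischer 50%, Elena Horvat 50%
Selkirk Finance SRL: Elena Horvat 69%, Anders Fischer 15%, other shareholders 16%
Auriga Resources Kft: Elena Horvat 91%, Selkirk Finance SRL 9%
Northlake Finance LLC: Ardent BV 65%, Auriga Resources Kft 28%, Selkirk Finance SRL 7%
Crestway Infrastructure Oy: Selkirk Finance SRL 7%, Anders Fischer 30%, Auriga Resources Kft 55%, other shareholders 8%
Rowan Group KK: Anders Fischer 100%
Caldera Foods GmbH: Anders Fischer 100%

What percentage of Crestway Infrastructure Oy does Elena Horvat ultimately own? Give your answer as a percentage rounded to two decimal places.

Elena reaches Crestway along 3 paths.
Via Selkirk: 69% × 7% = 4.83%.
Via Auriga: 91% × 55% = 50.05%.
Via Selkirk → Auriga: 69% × 9% × 55% = 3.4155%.
Total: 4.83% + 50.05% + 3.4155% = 58.2955%.
Rounded: 58.30%.

58.30%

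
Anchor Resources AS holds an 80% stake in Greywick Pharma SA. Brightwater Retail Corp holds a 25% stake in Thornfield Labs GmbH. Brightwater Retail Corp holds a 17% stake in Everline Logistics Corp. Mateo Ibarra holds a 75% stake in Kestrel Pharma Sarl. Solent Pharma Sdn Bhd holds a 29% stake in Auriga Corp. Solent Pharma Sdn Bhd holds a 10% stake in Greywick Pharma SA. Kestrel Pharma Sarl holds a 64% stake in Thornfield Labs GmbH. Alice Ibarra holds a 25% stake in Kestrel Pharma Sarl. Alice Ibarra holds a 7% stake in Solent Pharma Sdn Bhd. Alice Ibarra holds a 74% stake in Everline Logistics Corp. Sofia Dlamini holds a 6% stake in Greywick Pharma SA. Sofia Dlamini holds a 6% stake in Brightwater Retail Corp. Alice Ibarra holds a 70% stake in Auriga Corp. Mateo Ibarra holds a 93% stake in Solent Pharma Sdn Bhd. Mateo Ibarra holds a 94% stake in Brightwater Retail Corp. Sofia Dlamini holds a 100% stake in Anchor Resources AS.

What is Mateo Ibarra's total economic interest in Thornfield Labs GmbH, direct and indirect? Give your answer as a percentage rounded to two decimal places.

Mateo reaches Thornfield along 2 paths.
Via Kestrel: 75% × 64% = 48%.
Via Brightwater: 94% × 25% = 23.5%.
Total: 48% + 23.5% = 71.5%.
Rounded: 71.50%.

71.50%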